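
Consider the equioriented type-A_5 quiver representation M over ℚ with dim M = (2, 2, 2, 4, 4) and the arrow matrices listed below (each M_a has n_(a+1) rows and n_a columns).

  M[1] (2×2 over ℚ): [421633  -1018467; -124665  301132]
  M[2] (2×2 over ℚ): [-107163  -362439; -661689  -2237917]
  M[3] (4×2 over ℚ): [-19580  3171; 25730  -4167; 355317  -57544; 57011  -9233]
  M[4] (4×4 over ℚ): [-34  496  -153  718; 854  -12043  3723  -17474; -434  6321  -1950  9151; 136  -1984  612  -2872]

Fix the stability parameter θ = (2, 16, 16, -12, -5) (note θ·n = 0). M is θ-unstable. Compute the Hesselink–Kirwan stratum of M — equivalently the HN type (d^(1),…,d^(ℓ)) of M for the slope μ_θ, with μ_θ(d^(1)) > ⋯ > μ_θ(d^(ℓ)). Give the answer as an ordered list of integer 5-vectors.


Interval decomposition of M: I[1,2], I[1,5], I[3,5], I[4,4], I[4,5], I[5,5].
HN type (ℓ=6): μ^(1)=16; μ^(2)=15/4; μ^(3)=2; μ^(4)=-1/3; μ^(5)=-5; μ^(6)=-12

((0, 1, 0, 0, 0); (0, 1, 1, 1, 1); (2, 0, 0, 0, 0); (0, 0, 1, 1, 1); (0, 0, 0, 0, 2); (0, 0, 0, 2, 0))


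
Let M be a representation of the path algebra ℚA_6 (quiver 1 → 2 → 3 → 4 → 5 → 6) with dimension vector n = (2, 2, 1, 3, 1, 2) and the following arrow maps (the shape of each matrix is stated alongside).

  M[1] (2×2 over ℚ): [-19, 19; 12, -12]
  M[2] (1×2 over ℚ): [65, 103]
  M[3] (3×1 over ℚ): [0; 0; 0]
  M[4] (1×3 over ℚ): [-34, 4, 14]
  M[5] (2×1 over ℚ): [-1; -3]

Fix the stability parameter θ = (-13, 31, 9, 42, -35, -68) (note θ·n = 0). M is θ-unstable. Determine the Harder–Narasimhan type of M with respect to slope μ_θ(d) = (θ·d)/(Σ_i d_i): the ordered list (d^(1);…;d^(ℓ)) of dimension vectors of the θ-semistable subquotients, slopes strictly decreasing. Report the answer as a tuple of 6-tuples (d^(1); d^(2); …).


Interval decomposition of M: I[1,1], I[1,3], I[2,2], I[4,4]^2, I[4,6], I[6,6].
HN type (ℓ=6): μ^(1)=42; μ^(2)=31; μ^(3)=20; μ^(4)=-13; μ^(5)=-61/3; μ^(6)=-68

((0, 0, 0, 2, 0, 0); (0, 1, 0, 0, 0, 0); (0, 1, 1, 0, 0, 0); (2, 0, 0, 0, 0, 0); (0, 0, 0, 1, 1, 1); (0, 0, 0, 0, 0, 1))


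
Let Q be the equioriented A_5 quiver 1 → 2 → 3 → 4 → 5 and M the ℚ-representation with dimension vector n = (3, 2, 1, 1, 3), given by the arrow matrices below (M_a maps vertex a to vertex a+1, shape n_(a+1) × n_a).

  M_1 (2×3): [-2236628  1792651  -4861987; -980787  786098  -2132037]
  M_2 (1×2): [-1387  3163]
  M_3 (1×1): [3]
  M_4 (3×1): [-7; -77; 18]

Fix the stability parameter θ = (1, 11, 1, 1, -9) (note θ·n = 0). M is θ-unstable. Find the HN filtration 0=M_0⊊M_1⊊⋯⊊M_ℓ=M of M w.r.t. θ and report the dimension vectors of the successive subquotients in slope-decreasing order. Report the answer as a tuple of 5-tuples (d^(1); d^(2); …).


Barcode: M ≅ I[1,1], I[1,2], I[1,5], I[5,5]^2. HN layers by μ_θ (3 steps, strictly decreasing):
  μ^(1)=11; μ^(2)=1; μ^(3)=-9

((0, 1, 0, 0, 0); (3, 1, 1, 1, 1); (0, 0, 0, 0, 2))


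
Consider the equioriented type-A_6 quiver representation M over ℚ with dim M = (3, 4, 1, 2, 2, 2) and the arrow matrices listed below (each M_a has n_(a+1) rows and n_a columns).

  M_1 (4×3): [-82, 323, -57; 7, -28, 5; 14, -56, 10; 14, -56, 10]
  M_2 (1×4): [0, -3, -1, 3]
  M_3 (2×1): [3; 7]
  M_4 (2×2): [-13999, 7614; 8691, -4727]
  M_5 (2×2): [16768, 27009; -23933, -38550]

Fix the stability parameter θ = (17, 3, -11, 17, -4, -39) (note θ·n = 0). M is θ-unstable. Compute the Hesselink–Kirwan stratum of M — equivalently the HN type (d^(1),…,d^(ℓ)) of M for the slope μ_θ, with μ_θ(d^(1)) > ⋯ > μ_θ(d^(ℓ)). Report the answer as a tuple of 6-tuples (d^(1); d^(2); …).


Barcode: M ≅ I[1,1], I[1,2], I[1,6], I[2,2]^2, I[4,6]. HN layers by μ_θ (5 steps, strictly decreasing):
  μ^(1)=17; μ^(2)=10; μ^(3)=3; μ^(4)=-17/6; μ^(5)=-26/3

((1, 0, 0, 0, 0, 0); (1, 1, 0, 0, 0, 0); (0, 2, 0, 0, 0, 0); (1, 1, 1, 1, 1, 1); (0, 0, 0, 1, 1, 1))


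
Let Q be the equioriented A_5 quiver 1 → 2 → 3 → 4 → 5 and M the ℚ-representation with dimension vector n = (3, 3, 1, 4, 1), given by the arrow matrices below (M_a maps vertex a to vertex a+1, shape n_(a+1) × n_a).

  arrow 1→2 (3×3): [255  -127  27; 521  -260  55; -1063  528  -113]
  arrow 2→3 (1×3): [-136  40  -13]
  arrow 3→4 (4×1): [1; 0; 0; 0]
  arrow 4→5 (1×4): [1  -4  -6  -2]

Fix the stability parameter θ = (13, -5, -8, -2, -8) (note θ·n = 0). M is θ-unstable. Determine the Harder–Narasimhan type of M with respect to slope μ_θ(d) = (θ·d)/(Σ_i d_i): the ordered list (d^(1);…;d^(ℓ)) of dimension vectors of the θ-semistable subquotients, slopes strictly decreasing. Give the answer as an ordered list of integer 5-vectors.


Via rank(M_{q-1}∘⋯∘M_p): M ≅ I[1,1], I[1,2], I[1,5], I[2,2], I[4,4]^3.
μ_θ-semistable layers: μ^(1)=13; μ^(2)=4; μ^(3)=-2; μ^(4)=-5

((1, 0, 0, 0, 0); (1, 1, 0, 0, 0); (1, 1, 1, 4, 1); (0, 1, 0, 0, 0))


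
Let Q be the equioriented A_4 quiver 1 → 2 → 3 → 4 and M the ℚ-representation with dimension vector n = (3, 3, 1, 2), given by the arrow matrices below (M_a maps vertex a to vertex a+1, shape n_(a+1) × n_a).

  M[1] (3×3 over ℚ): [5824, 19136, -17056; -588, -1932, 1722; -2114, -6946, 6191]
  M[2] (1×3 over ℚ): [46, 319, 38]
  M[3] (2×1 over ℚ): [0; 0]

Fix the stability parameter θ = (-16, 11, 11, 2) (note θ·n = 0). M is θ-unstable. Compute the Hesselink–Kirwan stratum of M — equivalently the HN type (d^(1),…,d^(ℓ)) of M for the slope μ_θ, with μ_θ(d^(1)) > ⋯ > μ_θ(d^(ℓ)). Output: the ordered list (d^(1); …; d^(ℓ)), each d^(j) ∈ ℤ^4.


Barcode: M ≅ I[1,1]^2, I[1,2], I[2,2], I[2,3], I[4,4]^2. HN layers by μ_θ (3 steps, strictly decreasing):
  μ^(1)=11; μ^(2)=2; μ^(3)=-16

((0, 3, 1, 0); (0, 0, 0, 2); (3, 0, 0, 0))


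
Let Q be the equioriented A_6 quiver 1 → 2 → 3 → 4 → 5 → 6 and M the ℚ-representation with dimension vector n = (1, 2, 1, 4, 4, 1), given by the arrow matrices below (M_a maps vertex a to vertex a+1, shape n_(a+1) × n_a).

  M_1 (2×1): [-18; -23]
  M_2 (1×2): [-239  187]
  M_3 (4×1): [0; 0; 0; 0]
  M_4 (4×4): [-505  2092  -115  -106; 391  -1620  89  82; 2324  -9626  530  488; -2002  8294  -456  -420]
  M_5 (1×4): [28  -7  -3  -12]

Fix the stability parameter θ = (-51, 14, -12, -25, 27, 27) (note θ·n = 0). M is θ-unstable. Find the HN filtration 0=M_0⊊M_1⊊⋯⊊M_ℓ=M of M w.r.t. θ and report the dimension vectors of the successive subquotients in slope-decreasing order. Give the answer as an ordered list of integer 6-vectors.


Interval decomposition of M: I[1,3], I[2,2], I[4,4], I[4,5]^2, I[4,6], I[5,5].
HN type (ℓ=5): μ^(1)=27; μ^(2)=14; μ^(3)=1; μ^(4)=-25; μ^(5)=-51

((0, 0, 0, 0, 4, 1); (0, 1, 0, 0, 0, 0); (0, 1, 1, 0, 0, 0); (0, 0, 0, 4, 0, 0); (1, 0, 0, 0, 0, 0))


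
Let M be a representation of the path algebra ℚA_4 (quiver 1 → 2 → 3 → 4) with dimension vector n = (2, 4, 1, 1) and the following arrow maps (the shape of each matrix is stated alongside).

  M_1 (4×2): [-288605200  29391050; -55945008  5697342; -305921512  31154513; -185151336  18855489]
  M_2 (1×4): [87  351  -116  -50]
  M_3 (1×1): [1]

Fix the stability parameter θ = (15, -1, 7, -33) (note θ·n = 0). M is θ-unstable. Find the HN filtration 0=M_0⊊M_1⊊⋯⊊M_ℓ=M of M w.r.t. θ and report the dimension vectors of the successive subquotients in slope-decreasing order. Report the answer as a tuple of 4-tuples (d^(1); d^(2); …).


Interval decomposition of M: I[1,1], I[1,4], I[2,2]^3.
HN type (ℓ=3): μ^(1)=15; μ^(2)=-1; μ^(3)=-3

((1, 0, 0, 0); (0, 3, 0, 0); (1, 1, 1, 1))


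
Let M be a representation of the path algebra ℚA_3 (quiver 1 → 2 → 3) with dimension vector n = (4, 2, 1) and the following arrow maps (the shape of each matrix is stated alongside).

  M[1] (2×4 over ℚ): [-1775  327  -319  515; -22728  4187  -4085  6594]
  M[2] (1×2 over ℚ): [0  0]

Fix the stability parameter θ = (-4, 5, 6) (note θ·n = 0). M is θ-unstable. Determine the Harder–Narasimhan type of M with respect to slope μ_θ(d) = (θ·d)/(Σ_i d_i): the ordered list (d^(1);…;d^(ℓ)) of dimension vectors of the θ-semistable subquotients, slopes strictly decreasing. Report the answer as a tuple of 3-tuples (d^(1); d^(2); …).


Via rank(M_{q-1}∘⋯∘M_p): M ≅ I[1,1]^2, I[1,2]^2, I[3,3].
μ_θ-semistable layers: μ^(1)=6; μ^(2)=5; μ^(3)=-4

((0, 0, 1); (0, 2, 0); (4, 0, 0))


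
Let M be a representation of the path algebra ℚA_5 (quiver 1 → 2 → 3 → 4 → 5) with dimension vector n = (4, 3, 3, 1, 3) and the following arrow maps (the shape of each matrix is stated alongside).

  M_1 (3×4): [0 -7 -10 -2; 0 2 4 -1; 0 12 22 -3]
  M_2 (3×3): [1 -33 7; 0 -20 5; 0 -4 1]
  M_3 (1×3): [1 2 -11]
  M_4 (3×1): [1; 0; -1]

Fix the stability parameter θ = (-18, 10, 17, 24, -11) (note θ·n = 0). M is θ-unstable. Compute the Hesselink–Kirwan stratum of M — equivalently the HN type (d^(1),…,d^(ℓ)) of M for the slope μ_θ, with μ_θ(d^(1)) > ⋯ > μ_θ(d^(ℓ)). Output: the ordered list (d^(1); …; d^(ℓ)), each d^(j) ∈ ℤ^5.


Via rank(M_{q-1}∘⋯∘M_p): M ≅ I[1,1], I[1,2], I[1,3], I[1,5], I[3,3], I[5,5]^2.
μ_θ-semistable layers: μ^(1)=17; μ^(2)=10; μ^(3)=-11; μ^(4)=-18

((0, 0, 2, 0, 0); (0, 3, 1, 1, 1); (0, 0, 0, 0, 2); (4, 0, 0, 0, 0))


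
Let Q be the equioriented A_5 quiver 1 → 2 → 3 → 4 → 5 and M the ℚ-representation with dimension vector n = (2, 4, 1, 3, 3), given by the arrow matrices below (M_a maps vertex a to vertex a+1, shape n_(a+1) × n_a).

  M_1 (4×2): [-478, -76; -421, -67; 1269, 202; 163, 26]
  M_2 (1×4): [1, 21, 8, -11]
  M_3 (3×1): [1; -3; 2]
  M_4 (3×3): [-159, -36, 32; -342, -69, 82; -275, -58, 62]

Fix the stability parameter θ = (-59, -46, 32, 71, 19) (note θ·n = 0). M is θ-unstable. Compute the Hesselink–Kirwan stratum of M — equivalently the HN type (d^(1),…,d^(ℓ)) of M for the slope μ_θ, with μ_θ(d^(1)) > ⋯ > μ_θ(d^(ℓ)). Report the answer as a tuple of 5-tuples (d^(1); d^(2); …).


Interval decomposition of M: I[1,2], I[1,5], I[2,2]^2, I[4,5]^2.
HN type (ℓ=4): μ^(1)=45; μ^(2)=32; μ^(3)=-46; μ^(4)=-59

((0, 0, 0, 3, 3); (0, 0, 1, 0, 0); (0, 4, 0, 0, 0); (2, 0, 0, 0, 0))


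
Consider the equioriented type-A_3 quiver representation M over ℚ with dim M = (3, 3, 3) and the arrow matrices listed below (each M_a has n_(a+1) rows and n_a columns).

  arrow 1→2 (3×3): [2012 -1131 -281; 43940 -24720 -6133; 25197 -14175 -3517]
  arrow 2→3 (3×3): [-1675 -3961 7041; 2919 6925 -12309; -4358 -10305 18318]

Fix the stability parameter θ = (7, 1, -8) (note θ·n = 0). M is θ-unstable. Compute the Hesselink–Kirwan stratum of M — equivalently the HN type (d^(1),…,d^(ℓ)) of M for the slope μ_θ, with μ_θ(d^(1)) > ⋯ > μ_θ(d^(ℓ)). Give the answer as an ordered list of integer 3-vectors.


Via rank(M_{q-1}∘⋯∘M_p): M ≅ I[1,2], I[1,3]^2, I[3,3].
μ_θ-semistable layers: μ^(1)=4; μ^(2)=0; μ^(3)=-8

((1, 1, 0); (2, 2, 2); (0, 0, 1))


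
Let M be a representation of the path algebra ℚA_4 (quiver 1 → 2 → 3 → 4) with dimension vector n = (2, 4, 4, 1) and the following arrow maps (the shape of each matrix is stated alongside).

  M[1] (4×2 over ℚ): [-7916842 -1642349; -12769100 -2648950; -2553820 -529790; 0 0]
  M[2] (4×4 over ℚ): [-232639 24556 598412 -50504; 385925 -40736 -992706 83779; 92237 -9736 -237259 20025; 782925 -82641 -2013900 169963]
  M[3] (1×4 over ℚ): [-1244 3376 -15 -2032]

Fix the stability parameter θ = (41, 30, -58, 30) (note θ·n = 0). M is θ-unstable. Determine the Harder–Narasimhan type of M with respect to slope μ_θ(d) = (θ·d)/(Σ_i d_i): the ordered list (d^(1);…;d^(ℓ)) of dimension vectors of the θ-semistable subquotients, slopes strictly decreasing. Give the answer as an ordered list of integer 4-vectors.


Via rank(M_{q-1}∘⋯∘M_p): M ≅ I[1,1], I[1,4], I[2,3]^3.
μ_θ-semistable layers: μ^(1)=41; μ^(2)=30; μ^(3)=13/3; μ^(4)=-14

((1, 0, 0, 0); (0, 0, 0, 1); (1, 1, 1, 0); (0, 3, 3, 0))


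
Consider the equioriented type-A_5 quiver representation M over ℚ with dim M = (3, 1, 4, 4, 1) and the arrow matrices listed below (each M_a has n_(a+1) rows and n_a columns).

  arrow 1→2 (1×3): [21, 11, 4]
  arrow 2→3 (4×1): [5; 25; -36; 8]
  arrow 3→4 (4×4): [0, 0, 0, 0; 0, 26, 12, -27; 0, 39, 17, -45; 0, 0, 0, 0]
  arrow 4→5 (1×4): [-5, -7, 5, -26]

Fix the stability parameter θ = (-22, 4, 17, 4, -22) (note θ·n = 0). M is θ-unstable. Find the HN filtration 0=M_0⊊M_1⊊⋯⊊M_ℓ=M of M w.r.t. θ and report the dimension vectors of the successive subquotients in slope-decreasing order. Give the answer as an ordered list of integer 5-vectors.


Interval decomposition of M: I[1,1]^2, I[1,5], I[3,3]^2, I[3,4], I[4,4]^2.
HN type (ℓ=5): μ^(1)=17; μ^(2)=21/2; μ^(3)=4; μ^(4)=3/4; μ^(5)=-22

((0, 0, 2, 0, 0); (0, 0, 1, 1, 0); (0, 0, 0, 2, 0); (0, 1, 1, 1, 1); (3, 0, 0, 0, 0))


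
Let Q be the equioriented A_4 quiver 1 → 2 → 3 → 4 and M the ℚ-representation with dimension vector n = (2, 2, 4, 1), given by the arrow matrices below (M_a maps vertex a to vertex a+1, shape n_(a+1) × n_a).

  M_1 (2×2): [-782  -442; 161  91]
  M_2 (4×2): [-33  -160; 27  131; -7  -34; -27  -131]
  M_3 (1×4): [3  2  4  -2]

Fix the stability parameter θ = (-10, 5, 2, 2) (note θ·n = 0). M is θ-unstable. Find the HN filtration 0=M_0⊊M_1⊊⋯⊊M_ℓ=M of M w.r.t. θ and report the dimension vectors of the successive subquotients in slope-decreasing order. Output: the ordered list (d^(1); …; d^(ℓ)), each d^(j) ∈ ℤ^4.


Via rank(M_{q-1}∘⋯∘M_p): M ≅ I[1,1], I[1,4], I[2,3], I[3,3]^2.
μ_θ-semistable layers: μ^(1)=7/2; μ^(2)=3; μ^(3)=2; μ^(4)=-10

((0, 1, 1, 0); (0, 1, 1, 1); (0, 0, 2, 0); (2, 0, 0, 0))


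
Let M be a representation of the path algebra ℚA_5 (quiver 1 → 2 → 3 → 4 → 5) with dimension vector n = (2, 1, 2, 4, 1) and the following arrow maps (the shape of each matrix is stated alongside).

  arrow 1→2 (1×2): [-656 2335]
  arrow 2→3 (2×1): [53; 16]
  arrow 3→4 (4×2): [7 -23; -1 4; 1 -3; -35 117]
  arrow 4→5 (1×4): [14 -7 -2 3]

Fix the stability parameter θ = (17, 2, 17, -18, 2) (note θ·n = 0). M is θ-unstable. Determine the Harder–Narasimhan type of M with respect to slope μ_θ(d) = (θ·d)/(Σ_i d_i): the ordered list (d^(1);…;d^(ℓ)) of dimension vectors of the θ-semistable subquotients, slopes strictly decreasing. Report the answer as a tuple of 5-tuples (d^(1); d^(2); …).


Barcode: M ≅ I[1,1], I[1,5], I[3,4], I[4,4]^2. HN layers by μ_θ (4 steps, strictly decreasing):
  μ^(1)=17; μ^(2)=4; μ^(3)=-1/2; μ^(4)=-18

((1, 0, 0, 0, 0); (1, 1, 1, 1, 1); (0, 0, 1, 1, 0); (0, 0, 0, 2, 0))


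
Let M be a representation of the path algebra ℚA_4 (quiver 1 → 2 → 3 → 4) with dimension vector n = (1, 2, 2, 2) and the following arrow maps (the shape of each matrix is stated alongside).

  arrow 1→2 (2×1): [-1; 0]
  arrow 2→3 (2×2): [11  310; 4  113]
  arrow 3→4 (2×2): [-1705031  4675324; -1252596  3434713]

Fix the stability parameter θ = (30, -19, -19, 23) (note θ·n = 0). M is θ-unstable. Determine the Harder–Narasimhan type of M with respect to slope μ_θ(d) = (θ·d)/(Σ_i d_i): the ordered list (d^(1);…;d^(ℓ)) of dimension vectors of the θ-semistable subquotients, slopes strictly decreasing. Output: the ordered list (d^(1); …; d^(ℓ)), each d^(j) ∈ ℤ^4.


Via rank(M_{q-1}∘⋯∘M_p): M ≅ I[1,4], I[2,4].
μ_θ-semistable layers: μ^(1)=23; μ^(2)=-8/3; μ^(3)=-19

((0, 0, 0, 2); (1, 1, 1, 0); (0, 1, 1, 0))


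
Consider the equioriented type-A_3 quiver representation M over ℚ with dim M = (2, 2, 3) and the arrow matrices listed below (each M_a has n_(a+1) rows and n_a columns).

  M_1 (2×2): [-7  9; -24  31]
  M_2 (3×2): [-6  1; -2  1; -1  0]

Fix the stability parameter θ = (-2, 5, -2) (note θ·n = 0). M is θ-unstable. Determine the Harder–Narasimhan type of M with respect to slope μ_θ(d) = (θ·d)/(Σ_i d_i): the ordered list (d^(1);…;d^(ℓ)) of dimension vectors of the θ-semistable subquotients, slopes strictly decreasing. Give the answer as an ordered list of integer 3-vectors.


Interval decomposition of M: I[1,3]^2, I[3,3].
HN type (ℓ=2): μ^(1)=3/2; μ^(2)=-2

((0, 2, 2); (2, 0, 1))


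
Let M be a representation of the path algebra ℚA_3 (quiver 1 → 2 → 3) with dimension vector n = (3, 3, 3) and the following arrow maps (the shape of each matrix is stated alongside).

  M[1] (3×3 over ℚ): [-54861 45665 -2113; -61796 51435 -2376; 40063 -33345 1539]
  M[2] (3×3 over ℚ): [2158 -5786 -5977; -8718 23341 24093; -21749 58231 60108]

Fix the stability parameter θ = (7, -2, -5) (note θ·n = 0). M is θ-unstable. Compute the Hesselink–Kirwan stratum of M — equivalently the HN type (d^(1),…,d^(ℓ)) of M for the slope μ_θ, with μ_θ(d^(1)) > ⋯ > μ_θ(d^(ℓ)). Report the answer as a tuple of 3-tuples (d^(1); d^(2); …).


Barcode: M ≅ I[1,1], I[1,3]^2, I[2,3]. HN layers by μ_θ (3 steps, strictly decreasing):
  μ^(1)=7; μ^(2)=0; μ^(3)=-7/2

((1, 0, 0); (2, 2, 2); (0, 1, 1))


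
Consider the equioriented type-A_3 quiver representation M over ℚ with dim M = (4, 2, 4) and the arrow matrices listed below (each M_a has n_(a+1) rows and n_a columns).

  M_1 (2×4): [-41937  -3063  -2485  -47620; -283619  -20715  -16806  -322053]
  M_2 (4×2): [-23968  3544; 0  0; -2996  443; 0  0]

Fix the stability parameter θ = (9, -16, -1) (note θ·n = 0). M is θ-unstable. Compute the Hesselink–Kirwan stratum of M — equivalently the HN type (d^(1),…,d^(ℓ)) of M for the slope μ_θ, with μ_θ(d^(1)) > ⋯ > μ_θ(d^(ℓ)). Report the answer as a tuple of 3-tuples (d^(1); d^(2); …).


Barcode: M ≅ I[1,1]^2, I[1,2], I[1,3], I[3,3]^3. HN layers by μ_θ (3 steps, strictly decreasing):
  μ^(1)=9; μ^(2)=-1; μ^(3)=-7/2

((2, 0, 0); (0, 0, 4); (2, 2, 0))


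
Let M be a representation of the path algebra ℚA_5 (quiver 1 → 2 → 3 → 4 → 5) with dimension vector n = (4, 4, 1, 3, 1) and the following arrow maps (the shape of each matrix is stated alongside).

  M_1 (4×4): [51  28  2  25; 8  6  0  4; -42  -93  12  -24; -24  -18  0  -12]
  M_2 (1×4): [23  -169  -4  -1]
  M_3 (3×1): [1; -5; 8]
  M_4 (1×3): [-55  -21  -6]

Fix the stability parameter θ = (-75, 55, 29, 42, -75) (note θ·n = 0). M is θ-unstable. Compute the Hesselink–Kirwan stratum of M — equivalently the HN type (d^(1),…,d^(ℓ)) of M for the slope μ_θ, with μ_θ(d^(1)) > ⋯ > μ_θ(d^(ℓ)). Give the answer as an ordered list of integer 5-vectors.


Via rank(M_{q-1}∘⋯∘M_p): M ≅ I[1,1]^2, I[1,2], I[1,5], I[2,2]^2, I[4,4]^2.
μ_θ-semistable layers: μ^(1)=55; μ^(2)=42; μ^(3)=51/4; μ^(4)=-75

((0, 3, 0, 0, 0); (0, 0, 0, 2, 0); (0, 1, 1, 1, 1); (4, 0, 0, 0, 0))


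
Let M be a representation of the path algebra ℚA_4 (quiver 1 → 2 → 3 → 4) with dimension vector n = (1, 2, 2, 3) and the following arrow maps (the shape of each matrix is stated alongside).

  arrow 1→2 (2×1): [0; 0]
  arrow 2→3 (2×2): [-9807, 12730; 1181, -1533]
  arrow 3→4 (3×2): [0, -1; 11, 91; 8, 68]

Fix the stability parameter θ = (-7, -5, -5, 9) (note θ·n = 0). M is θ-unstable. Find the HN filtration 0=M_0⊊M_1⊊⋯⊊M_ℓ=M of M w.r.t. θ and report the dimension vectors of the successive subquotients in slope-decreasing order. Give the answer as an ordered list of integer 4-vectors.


Interval decomposition of M: I[1,1], I[2,4]^2, I[4,4].
HN type (ℓ=3): μ^(1)=9; μ^(2)=-5; μ^(3)=-7

((0, 0, 0, 3); (0, 2, 2, 0); (1, 0, 0, 0))


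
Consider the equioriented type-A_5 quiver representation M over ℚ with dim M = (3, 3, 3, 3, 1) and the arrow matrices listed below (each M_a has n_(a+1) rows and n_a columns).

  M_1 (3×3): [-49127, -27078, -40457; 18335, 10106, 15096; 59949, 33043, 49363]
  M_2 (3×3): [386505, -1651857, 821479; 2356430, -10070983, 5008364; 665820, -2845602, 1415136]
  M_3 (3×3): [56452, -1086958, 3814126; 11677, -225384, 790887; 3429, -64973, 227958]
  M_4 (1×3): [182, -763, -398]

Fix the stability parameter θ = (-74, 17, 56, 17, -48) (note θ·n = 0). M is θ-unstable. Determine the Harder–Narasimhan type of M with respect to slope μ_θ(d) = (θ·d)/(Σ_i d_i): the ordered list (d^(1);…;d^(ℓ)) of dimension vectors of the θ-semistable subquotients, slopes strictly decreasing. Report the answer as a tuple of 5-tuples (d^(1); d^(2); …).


Via rank(M_{q-1}∘⋯∘M_p): M ≅ I[1,2], I[1,4], I[1,5], I[3,4].
μ_θ-semistable layers: μ^(1)=73/2; μ^(2)=17; μ^(3)=21/2; μ^(4)=-74

((0, 0, 2, 2, 0); (0, 2, 0, 0, 0); (0, 1, 1, 1, 1); (3, 0, 0, 0, 0))


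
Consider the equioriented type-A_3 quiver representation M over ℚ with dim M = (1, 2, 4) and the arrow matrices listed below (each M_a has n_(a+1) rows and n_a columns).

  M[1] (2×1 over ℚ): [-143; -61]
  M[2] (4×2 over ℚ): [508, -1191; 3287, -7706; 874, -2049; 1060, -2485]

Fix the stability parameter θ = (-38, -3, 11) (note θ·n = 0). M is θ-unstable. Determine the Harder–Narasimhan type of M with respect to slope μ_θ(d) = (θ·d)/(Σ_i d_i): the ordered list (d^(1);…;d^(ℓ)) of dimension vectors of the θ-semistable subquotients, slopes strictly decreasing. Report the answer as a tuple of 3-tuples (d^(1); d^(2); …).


Barcode: M ≅ I[1,3], I[2,3], I[3,3]^2. HN layers by μ_θ (3 steps, strictly decreasing):
  μ^(1)=11; μ^(2)=-3; μ^(3)=-38

((0, 0, 4); (0, 2, 0); (1, 0, 0))


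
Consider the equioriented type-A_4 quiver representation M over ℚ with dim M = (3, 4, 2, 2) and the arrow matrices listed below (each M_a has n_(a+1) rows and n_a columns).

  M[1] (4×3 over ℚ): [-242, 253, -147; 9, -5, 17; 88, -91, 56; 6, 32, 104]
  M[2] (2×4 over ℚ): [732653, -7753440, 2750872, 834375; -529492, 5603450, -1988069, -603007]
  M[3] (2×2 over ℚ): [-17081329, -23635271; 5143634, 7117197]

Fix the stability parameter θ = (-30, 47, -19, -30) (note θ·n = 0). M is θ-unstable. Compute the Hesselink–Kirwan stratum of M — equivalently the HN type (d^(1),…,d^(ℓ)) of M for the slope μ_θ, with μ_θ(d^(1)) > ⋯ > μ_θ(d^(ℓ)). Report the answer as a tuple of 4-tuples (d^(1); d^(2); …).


Barcode: M ≅ I[1,2], I[1,4]^2, I[2,2]. HN layers by μ_θ (3 steps, strictly decreasing):
  μ^(1)=47; μ^(2)=-2/3; μ^(3)=-30

((0, 2, 0, 0); (0, 2, 2, 2); (3, 0, 0, 0))


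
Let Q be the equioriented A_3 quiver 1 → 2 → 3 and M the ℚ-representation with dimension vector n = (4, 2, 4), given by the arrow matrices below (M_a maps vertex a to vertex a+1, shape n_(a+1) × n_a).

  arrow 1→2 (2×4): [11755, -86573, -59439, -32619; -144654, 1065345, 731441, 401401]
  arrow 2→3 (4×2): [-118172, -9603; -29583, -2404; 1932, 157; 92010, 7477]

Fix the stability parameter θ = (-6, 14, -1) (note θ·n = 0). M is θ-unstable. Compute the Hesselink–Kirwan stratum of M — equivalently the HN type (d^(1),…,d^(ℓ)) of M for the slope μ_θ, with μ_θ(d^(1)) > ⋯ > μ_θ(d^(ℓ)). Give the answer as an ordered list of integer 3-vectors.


Interval decomposition of M: I[1,1]^2, I[1,3]^2, I[3,3]^2.
HN type (ℓ=3): μ^(1)=13/2; μ^(2)=-1; μ^(3)=-6

((0, 2, 2); (0, 0, 2); (4, 0, 0))


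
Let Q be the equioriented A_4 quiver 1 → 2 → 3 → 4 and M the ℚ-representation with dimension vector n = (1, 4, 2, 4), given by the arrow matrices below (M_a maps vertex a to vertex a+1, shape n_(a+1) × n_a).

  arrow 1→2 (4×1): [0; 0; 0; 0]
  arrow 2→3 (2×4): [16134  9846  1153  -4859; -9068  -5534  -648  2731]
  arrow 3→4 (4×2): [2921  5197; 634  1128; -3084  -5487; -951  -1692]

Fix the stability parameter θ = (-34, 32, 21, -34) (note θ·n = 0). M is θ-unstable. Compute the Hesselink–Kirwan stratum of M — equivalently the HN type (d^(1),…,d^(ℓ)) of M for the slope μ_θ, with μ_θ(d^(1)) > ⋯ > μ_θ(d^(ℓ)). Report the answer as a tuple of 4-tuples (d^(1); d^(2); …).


Via rank(M_{q-1}∘⋯∘M_p): M ≅ I[1,1], I[2,2]^2, I[2,4]^2, I[4,4]^2.
μ_θ-semistable layers: μ^(1)=32; μ^(2)=19/3; μ^(3)=-34

((0, 2, 0, 0); (0, 2, 2, 2); (1, 0, 0, 2))


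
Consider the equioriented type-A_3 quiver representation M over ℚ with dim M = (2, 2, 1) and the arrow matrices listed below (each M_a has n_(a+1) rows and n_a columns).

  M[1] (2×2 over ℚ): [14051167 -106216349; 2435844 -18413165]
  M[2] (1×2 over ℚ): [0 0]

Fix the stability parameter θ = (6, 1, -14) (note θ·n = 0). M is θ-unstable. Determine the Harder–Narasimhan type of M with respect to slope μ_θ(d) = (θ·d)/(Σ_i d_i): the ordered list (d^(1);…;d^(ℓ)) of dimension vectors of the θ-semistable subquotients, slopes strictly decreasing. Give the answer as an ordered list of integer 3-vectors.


Via rank(M_{q-1}∘⋯∘M_p): M ≅ I[1,2]^2, I[3,3].
μ_θ-semistable layers: μ^(1)=7/2; μ^(2)=-14

((2, 2, 0); (0, 0, 1))


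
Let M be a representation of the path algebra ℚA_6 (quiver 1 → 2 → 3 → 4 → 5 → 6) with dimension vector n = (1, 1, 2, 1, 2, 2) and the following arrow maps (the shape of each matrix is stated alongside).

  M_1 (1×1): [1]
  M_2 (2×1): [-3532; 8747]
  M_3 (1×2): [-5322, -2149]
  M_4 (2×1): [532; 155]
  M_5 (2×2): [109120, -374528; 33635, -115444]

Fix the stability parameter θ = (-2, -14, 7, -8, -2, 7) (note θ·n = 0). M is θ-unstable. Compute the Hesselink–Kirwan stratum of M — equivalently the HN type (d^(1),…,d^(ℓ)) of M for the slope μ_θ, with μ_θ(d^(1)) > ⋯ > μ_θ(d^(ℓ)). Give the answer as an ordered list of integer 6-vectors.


Interval decomposition of M: I[1,5], I[3,3], I[5,6], I[6,6].
HN type (ℓ=4): μ^(1)=7; μ^(2)=-1; μ^(3)=-2; μ^(4)=-8

((0, 0, 1, 0, 0, 2); (0, 0, 1, 1, 1, 0); (0, 0, 0, 0, 1, 0); (1, 1, 0, 0, 0, 0))


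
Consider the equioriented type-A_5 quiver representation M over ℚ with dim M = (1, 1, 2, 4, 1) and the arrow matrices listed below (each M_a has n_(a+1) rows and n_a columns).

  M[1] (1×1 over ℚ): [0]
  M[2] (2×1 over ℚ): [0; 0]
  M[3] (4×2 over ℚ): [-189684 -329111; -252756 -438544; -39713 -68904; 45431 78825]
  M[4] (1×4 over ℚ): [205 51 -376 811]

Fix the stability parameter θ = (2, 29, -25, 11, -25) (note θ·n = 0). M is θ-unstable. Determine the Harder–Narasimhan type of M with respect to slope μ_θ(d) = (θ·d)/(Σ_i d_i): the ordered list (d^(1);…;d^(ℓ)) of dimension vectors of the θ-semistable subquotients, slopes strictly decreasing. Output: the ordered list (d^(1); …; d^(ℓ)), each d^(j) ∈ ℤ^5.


Interval decomposition of M: I[1,1], I[2,2], I[3,4], I[3,5], I[4,4]^2.
HN type (ℓ=5): μ^(1)=29; μ^(2)=11; μ^(3)=2; μ^(4)=-7; μ^(5)=-25

((0, 1, 0, 0, 0); (0, 0, 0, 3, 0); (1, 0, 0, 0, 0); (0, 0, 0, 1, 1); (0, 0, 2, 0, 0))


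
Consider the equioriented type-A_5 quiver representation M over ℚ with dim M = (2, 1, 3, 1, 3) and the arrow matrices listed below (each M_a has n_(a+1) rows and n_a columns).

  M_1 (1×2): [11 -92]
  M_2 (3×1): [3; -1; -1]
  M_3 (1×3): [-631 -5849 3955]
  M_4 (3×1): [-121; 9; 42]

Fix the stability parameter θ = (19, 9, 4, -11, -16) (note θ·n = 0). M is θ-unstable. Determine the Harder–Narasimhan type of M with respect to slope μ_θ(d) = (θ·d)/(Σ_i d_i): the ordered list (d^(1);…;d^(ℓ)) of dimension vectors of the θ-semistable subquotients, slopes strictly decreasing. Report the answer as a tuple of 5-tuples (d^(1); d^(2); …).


Via rank(M_{q-1}∘⋯∘M_p): M ≅ I[1,1], I[1,5], I[3,3]^2, I[5,5]^2.
μ_θ-semistable layers: μ^(1)=19; μ^(2)=4; μ^(3)=1; μ^(4)=-16

((1, 0, 0, 0, 0); (0, 0, 2, 0, 0); (1, 1, 1, 1, 1); (0, 0, 0, 0, 2))


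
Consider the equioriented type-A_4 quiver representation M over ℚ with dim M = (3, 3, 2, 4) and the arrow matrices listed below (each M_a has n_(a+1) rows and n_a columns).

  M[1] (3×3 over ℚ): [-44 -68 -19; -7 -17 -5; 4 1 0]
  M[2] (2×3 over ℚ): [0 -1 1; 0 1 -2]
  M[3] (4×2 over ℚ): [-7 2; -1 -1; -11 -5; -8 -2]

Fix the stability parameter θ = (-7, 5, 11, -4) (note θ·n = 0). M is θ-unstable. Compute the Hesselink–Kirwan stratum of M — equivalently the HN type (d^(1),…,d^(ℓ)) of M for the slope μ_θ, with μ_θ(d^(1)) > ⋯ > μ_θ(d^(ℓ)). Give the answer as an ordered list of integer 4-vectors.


Barcode: M ≅ I[1,2], I[1,4]^2, I[4,4]^2. HN layers by μ_θ (4 steps, strictly decreasing):
  μ^(1)=5; μ^(2)=4; μ^(3)=-4; μ^(4)=-7

((0, 1, 0, 0); (0, 2, 2, 2); (0, 0, 0, 2); (3, 0, 0, 0))


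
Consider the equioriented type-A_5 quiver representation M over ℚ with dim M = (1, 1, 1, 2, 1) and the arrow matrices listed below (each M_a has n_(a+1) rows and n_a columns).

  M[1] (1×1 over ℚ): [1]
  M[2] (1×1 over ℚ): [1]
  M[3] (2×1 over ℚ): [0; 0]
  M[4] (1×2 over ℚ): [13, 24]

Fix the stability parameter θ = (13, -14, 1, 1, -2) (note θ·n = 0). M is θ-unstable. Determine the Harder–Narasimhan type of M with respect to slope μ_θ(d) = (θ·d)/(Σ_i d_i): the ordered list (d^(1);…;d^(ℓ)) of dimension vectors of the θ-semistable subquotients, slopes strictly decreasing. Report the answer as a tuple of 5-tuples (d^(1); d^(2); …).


Via rank(M_{q-1}∘⋯∘M_p): M ≅ I[1,3], I[4,4], I[4,5].
μ_θ-semistable layers: μ^(1)=1; μ^(2)=-1/2

((0, 0, 1, 1, 0); (1, 1, 0, 1, 1))


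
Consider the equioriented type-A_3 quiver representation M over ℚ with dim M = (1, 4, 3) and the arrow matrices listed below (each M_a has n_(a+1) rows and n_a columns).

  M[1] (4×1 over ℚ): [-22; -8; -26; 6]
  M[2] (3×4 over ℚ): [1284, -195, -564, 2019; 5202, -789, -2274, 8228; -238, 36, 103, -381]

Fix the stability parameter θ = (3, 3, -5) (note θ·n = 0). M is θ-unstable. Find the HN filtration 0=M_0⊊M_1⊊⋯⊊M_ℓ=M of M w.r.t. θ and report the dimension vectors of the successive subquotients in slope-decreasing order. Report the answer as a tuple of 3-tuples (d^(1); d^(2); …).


Via rank(M_{q-1}∘⋯∘M_p): M ≅ I[1,3], I[2,2], I[2,3]^2.
μ_θ-semistable layers: μ^(1)=3; μ^(2)=1/3; μ^(3)=-1

((0, 1, 0); (1, 1, 1); (0, 2, 2))


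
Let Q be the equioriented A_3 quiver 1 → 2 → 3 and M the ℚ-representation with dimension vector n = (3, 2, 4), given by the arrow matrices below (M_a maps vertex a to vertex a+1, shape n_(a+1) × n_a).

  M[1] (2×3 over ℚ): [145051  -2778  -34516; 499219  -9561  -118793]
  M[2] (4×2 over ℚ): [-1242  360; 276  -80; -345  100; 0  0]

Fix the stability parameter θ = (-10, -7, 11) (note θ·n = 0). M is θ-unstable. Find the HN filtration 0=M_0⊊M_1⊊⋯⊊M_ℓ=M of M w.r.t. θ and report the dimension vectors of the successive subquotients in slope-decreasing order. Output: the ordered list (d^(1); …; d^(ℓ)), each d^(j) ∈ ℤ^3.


Barcode: M ≅ I[1,1], I[1,2], I[1,3], I[3,3]^3. HN layers by μ_θ (3 steps, strictly decreasing):
  μ^(1)=11; μ^(2)=-7; μ^(3)=-10

((0, 0, 4); (0, 2, 0); (3, 0, 0))


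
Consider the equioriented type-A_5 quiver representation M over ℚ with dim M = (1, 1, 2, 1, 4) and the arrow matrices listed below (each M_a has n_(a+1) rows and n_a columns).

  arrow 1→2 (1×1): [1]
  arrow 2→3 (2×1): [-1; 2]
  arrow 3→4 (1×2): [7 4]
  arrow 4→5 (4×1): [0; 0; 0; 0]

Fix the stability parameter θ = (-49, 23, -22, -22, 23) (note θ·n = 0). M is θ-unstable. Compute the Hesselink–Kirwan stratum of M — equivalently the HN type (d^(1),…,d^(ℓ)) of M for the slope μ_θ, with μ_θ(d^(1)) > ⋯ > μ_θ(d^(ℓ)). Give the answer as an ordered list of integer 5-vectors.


Interval decomposition of M: I[1,4], I[3,3], I[5,5]^4.
HN type (ℓ=4): μ^(1)=23; μ^(2)=-7; μ^(3)=-22; μ^(4)=-49

((0, 0, 0, 0, 4); (0, 1, 1, 1, 0); (0, 0, 1, 0, 0); (1, 0, 0, 0, 0))


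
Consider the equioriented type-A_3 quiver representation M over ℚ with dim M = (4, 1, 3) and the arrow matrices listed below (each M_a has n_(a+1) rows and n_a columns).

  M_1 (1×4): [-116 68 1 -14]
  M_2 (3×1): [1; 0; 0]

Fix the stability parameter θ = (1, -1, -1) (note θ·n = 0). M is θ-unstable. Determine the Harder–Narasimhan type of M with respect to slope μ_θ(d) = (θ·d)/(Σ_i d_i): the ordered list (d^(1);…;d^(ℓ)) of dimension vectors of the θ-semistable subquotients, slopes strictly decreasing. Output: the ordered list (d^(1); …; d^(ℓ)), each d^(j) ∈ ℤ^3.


Barcode: M ≅ I[1,1]^3, I[1,3], I[3,3]^2. HN layers by μ_θ (3 steps, strictly decreasing):
  μ^(1)=1; μ^(2)=-1/3; μ^(3)=-1

((3, 0, 0); (1, 1, 1); (0, 0, 2))


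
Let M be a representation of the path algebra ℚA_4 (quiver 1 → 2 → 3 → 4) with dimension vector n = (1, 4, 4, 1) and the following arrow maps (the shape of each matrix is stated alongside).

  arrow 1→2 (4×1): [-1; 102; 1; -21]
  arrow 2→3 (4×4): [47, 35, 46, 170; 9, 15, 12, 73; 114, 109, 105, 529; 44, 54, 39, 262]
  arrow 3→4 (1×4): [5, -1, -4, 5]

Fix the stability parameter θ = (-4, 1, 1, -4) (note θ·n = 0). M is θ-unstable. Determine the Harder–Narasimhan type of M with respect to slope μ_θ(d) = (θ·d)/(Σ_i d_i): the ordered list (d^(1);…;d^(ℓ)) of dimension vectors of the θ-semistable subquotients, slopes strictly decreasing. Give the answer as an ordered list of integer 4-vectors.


Via rank(M_{q-1}∘⋯∘M_p): M ≅ I[1,3], I[2,3]^2, I[2,4].
μ_θ-semistable layers: μ^(1)=1; μ^(2)=-2/3; μ^(3)=-4

((0, 3, 3, 0); (0, 1, 1, 1); (1, 0, 0, 0))


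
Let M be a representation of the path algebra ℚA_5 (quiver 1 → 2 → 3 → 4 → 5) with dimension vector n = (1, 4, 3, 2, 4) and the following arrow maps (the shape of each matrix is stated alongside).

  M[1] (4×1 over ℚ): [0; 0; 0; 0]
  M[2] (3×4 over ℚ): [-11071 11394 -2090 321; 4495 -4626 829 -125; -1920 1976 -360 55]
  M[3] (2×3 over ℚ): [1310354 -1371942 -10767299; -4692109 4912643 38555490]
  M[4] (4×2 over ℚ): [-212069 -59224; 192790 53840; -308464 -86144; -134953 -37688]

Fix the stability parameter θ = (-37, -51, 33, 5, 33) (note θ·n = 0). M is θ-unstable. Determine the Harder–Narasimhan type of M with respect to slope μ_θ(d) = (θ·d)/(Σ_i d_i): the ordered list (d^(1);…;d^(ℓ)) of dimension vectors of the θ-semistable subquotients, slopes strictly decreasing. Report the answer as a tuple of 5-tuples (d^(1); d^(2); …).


Barcode: M ≅ I[1,1], I[2,2], I[2,3], I[2,4], I[2,5], I[5,5]^3. HN layers by μ_θ (4 steps, strictly decreasing):
  μ^(1)=33; μ^(2)=19; μ^(3)=-37; μ^(4)=-51

((0, 0, 1, 0, 4); (0, 0, 2, 2, 0); (1, 0, 0, 0, 0); (0, 4, 0, 0, 0))


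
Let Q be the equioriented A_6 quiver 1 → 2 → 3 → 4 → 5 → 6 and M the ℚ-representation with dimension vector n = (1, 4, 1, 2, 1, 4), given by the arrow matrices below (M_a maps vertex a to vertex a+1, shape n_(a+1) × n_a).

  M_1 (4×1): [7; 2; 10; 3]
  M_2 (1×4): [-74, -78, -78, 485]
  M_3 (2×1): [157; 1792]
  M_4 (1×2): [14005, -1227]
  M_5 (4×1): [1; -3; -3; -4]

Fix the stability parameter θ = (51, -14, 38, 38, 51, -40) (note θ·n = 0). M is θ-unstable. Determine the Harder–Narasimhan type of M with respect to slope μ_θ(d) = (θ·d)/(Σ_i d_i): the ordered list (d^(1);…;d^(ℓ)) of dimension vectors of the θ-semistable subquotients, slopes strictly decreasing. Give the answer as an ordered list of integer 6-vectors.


Via rank(M_{q-1}∘⋯∘M_p): M ≅ I[1,6], I[2,2]^3, I[4,4], I[6,6]^3.
μ_θ-semistable layers: μ^(1)=38; μ^(2)=87/4; μ^(3)=37/2; μ^(4)=-14; μ^(5)=-40

((0, 0, 0, 1, 0, 0); (0, 0, 1, 1, 1, 1); (1, 1, 0, 0, 0, 0); (0, 3, 0, 0, 0, 0); (0, 0, 0, 0, 0, 3))


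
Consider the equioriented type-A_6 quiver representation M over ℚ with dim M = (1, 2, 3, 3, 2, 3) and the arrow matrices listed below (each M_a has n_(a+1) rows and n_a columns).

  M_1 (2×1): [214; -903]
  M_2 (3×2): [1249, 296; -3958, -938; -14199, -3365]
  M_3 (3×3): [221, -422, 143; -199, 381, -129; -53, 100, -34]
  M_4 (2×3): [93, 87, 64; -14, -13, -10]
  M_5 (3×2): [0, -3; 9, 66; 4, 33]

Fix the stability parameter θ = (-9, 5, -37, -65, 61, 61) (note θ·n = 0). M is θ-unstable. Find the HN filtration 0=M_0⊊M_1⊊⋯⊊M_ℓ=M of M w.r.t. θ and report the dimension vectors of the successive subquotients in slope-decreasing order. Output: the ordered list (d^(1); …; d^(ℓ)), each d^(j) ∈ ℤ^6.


Barcode: M ≅ I[1,6], I[2,6], I[3,4], I[6,6]. HN layers by μ_θ (4 steps, strictly decreasing):
  μ^(1)=61; μ^(2)=-53/2; μ^(3)=-97/3; μ^(4)=-51

((0, 0, 0, 0, 2, 3); (1, 1, 1, 1, 0, 0); (0, 1, 1, 1, 0, 0); (0, 0, 1, 1, 0, 0))


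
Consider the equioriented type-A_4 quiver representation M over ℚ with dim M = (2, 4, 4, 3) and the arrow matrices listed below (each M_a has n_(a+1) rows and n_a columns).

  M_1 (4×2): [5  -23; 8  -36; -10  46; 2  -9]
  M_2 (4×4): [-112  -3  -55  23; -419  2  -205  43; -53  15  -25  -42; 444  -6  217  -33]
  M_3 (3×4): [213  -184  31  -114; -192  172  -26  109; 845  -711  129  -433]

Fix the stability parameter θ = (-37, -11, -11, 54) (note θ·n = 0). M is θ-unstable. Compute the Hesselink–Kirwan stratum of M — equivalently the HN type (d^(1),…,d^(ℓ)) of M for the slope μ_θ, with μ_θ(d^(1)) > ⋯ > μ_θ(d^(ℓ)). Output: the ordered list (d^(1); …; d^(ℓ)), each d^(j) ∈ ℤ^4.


Barcode: M ≅ I[1,4]^2, I[2,3], I[2,4]. HN layers by μ_θ (3 steps, strictly decreasing):
  μ^(1)=54; μ^(2)=-11; μ^(3)=-37

((0, 0, 0, 3); (0, 4, 4, 0); (2, 0, 0, 0))


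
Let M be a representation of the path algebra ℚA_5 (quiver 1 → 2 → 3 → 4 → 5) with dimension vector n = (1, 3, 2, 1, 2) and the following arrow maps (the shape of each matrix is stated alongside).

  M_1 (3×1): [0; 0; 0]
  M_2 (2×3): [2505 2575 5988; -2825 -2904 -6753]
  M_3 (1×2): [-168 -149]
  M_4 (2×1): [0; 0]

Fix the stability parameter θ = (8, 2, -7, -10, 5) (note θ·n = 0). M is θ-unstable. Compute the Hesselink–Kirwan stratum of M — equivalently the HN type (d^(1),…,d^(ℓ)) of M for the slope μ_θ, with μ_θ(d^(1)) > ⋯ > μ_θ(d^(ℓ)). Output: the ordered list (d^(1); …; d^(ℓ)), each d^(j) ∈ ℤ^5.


Interval decomposition of M: I[1,1], I[2,2], I[2,3], I[2,4], I[5,5]^2.
HN type (ℓ=5): μ^(1)=8; μ^(2)=5; μ^(3)=2; μ^(4)=-5/2; μ^(5)=-5

((1, 0, 0, 0, 0); (0, 0, 0, 0, 2); (0, 1, 0, 0, 0); (0, 1, 1, 0, 0); (0, 1, 1, 1, 0))


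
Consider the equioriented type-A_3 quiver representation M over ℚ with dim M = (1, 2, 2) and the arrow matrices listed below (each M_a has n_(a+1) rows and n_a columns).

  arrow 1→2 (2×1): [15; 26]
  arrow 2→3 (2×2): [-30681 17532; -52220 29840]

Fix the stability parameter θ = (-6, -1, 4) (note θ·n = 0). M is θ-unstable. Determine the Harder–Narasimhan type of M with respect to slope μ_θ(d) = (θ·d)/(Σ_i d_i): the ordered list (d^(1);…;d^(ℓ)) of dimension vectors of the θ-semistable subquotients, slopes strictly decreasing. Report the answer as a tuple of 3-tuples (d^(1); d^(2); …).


Via rank(M_{q-1}∘⋯∘M_p): M ≅ I[1,3], I[2,2], I[3,3].
μ_θ-semistable layers: μ^(1)=4; μ^(2)=-1; μ^(3)=-6

((0, 0, 2); (0, 2, 0); (1, 0, 0))


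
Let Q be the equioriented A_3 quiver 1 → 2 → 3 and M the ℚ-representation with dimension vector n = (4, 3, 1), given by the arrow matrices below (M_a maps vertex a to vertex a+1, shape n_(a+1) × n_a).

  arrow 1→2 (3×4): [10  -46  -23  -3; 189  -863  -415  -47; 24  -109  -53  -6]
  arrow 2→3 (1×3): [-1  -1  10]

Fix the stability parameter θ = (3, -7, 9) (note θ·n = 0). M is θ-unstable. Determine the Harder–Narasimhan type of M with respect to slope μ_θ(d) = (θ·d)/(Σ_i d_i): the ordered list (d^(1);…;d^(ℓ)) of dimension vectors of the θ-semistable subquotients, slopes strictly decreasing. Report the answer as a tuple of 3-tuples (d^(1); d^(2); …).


Via rank(M_{q-1}∘⋯∘M_p): M ≅ I[1,1], I[1,2]^2, I[1,3].
μ_θ-semistable layers: μ^(1)=9; μ^(2)=3; μ^(3)=-2

((0, 0, 1); (1, 0, 0); (3, 3, 0))


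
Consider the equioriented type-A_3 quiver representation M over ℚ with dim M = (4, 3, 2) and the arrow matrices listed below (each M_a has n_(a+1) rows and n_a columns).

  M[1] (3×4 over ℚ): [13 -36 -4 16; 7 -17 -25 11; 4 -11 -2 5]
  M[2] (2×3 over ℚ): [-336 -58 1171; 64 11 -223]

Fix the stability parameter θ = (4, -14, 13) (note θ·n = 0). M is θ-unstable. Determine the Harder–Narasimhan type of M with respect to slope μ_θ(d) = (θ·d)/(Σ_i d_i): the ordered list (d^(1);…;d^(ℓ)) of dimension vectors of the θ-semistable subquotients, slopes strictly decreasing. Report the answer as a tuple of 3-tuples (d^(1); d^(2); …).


Via rank(M_{q-1}∘⋯∘M_p): M ≅ I[1,1], I[1,2], I[1,3]^2.
μ_θ-semistable layers: μ^(1)=13; μ^(2)=4; μ^(3)=-5

((0, 0, 2); (1, 0, 0); (3, 3, 0))
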